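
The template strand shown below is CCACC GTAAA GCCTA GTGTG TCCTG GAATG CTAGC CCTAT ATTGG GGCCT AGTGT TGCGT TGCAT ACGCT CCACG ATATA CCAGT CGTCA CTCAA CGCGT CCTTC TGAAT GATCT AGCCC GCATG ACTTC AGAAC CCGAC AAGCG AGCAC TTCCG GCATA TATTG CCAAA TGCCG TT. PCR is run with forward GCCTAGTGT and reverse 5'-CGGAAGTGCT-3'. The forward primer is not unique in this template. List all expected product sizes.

The forward primer GCCTAGTGT matches the top strand at positions 11–19, 47–55.
The reverse primer's reverse complement is AGCACTTCCG, matching at positions 146–155.
Each forward site pairs with the reverse site to give a product ending at position 155: sizes 145, 109 bp.

145 bp, 109 bp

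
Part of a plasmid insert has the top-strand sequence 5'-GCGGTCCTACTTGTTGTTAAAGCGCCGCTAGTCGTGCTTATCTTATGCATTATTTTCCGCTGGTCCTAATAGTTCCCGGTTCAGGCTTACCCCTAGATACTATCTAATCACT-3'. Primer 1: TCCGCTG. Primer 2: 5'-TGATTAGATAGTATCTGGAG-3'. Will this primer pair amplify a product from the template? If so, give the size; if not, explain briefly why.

No product — primer 2 has no binding site in the template.

Primer 2 (TGATTAGATAGTATCTGGAG) does not match the top strand, and its reverse complement CTCCAGATACTATCTAATCA does not match either.
With no annealing site for primer 2, no amplification occurs.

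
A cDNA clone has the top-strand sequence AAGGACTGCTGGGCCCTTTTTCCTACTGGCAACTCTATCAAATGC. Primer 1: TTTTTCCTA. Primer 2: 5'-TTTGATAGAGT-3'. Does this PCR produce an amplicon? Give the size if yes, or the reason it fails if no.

Primer 1 (TTTTTCCTA) matches the top strand at positions 17–25; it acts as a forward primer.
Primer 2's reverse complement is ACTCTATCAAA, matching the top strand at positions 32–42; it acts as a reverse primer.
The 3' ends face each other across positions 17–42, giving a 26 bp product.

Yes — a 26 bp product.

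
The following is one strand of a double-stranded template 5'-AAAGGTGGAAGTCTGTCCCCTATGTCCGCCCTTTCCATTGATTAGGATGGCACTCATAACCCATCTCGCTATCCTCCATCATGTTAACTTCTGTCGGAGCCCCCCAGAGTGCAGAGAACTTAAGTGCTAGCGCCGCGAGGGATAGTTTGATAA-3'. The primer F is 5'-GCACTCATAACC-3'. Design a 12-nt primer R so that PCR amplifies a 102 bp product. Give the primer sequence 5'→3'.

5'-ATCAAACTATCC-3'

The forward primer binds at positions 50–61, so a 102 bp product ends at position 50 + 102 − 1 = 151.
The reverse primer anneals to the top strand over positions 140–151, i.e. to GGATAGTTTGAT.
Its sequence written 5'→3' is the reverse complement: ATCAAACTATCC.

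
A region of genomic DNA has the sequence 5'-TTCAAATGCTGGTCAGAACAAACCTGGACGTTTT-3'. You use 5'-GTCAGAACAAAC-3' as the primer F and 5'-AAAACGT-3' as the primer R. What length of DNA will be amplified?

The forward primer matches the template at positions 12–23.
The reverse primer's reverse complement is ACGTTTT, which matches the template at positions 28–34.
Amplicon spans positions 12–34: 23 bp.

23 bp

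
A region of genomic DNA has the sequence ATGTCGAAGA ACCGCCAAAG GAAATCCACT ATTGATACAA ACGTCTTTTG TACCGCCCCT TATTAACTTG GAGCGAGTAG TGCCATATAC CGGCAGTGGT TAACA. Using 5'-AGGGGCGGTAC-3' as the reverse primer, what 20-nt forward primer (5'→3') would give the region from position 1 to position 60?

5'-ATGTCGAAGAACCGCCAAAG-3'

The reverse primer's reverse complement GTACCGCCCCT matches the template at positions 50–60; the product starts at position 1.
The forward primer is identical to the top strand over positions 1–20: ATGTCGAAGAACCGCCAAAG.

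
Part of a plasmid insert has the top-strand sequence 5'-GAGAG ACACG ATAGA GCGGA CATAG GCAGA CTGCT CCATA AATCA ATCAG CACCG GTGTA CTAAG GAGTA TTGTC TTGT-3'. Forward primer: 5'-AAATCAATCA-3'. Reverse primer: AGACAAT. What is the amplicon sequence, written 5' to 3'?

5'-AAATCAATCAGCACCGGTGTACTAAGGAGTATTGTCT-3'

Scanning the template, AAATCAATCA occurs at positions 40–49; this primer anneals to the bottom strand there with its 3' end pointing downstream.
Reverse complement of the reverse primer: ATTGTCT. This occurs on the top strand at positions 70–76.
The product is the template from position 40 through 76 (37 bp).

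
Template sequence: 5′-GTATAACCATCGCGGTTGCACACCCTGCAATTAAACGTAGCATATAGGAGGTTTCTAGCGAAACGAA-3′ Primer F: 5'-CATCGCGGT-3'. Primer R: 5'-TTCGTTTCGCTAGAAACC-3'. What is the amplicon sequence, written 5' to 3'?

5'-CATCGCGGTTGCACACCCTGCAATTAAACGTAGCATATAGGAGGTTTCTAGCGAAACGAA-3'

Scanning the template, CATCGCGGT occurs at positions 8–16; this primer anneals to the bottom strand there with its 3' end pointing downstream.
Reverse complement of the reverse primer: GGTTTCTAGCGAAACGAA. This occurs on the top strand at positions 50–67.
The product is the template from position 8 through 67 (60 bp).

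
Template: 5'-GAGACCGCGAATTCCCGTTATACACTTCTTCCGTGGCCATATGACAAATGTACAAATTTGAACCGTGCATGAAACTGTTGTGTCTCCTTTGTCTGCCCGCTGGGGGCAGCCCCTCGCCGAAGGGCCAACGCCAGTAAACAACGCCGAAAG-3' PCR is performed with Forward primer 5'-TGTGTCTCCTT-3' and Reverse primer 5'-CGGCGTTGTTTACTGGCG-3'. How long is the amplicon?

68 bp

The forward primer matches the template at positions 79–89.
Reverse complement of the reverse primer: CGCCAGTAAACAACGCCG. This occurs on the top strand at positions 129–146.
Product length = (reverse-primer end) − (forward-primer start) + 1 = 146 − 79 + 1 = 68 bp.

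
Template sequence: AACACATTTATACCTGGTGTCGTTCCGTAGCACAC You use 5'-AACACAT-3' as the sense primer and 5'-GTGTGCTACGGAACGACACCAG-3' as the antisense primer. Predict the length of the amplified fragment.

Scanning the template, AACACAT occurs at positions 1–7; this primer anneals to the bottom strand there with its 3' end pointing downstream.
The reverse primer's reverse complement is CTGGTGTCGTTCCGTAGCACAC, which matches the template at positions 14–35.
Amplicon spans positions 1–35: 35 bp.

35 bp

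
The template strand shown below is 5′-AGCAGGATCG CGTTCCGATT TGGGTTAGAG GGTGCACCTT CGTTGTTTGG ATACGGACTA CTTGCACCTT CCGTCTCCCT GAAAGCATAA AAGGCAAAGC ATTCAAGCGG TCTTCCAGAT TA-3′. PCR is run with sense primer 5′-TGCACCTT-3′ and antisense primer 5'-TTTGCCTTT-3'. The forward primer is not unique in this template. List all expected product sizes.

The forward primer TGCACCTT matches the top strand at positions 33–40, 63–70.
The reverse primer's reverse complement is AAAGGCAAA, matching at positions 90–98.
Each forward site pairs with the reverse site to give a product ending at position 98: sizes 66, 36 bp.

66 bp, 36 bp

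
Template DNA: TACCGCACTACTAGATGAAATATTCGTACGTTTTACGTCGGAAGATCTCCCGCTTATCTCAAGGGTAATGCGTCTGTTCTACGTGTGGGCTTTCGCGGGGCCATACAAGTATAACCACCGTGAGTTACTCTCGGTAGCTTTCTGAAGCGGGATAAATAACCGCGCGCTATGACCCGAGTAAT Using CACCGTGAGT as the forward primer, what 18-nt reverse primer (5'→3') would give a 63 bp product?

5'-CTCGGGTCATAGCGCGCG-3'

The forward primer binds at positions 116–125, so a 63 bp product ends at position 116 + 63 − 1 = 178.
The reverse primer anneals to the top strand over positions 161–178, i.e. to CGCGCGCTATGACCCGAG.
Its sequence written 5'→3' is the reverse complement: CTCGGGTCATAGCGCGCG.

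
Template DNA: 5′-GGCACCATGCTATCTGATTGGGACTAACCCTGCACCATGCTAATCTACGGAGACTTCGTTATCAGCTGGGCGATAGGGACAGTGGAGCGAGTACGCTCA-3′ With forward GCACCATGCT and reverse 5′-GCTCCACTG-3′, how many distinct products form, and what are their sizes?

The forward primer GCACCATGCT matches the top strand at positions 2–11, 32–41.
The reverse primer's reverse complement is CAGTGGAGC, matching at positions 80–88.
Each forward site pairs with the reverse site to give a product ending at position 88: sizes 87, 57 bp.

Two products: 87 bp, 57 bp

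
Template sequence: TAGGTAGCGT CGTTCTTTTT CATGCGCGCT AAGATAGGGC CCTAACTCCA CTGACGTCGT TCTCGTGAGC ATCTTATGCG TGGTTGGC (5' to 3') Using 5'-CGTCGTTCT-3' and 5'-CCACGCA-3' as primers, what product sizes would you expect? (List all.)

The forward primer CGTCGTTCT matches the top strand at positions 8–16, 55–63.
The reverse primer's reverse complement is TGCGTGG, matching at positions 77–83.
Each forward site pairs with the reverse site to give a product ending at position 83: sizes 76, 29 bp.

76 bp, 29 bp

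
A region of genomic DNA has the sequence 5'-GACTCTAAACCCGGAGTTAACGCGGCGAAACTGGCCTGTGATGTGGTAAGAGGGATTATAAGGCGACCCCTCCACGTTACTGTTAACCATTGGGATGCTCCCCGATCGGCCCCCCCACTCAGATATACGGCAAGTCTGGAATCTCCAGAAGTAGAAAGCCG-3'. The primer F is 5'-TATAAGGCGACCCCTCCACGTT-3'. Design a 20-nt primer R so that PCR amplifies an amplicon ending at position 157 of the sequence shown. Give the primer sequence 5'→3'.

The forward primer binds at positions 57–78; the product's 3' end on the top strand is position 157.
The reverse primer anneals to the top strand over positions 138–157, i.e. to GGAATCTCCAGAAGTAGAAA.
Its sequence written 5'→3' is the reverse complement: TTTCTACTTCTGGAGATTCC.

5'-TTTCTACTTCTGGAGATTCC-3'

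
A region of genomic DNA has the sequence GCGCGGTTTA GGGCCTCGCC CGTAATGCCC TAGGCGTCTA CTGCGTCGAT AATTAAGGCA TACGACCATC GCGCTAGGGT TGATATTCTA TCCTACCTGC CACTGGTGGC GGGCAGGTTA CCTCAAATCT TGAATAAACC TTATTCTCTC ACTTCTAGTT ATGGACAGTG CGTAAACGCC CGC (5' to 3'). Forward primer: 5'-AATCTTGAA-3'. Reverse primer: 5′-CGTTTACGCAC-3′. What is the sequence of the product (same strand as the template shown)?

5'-AATCTTGAATAAACCTTATTCTCTCACTTCTAGTTATGGACAGTGCGTAAACG-3'

The forward primer matches the template at positions 126–134.
Reverse complement of the reverse primer: GTGCGTAAACG. This occurs on the top strand at positions 168–178.
The product is the template from position 126 through 178 (53 bp).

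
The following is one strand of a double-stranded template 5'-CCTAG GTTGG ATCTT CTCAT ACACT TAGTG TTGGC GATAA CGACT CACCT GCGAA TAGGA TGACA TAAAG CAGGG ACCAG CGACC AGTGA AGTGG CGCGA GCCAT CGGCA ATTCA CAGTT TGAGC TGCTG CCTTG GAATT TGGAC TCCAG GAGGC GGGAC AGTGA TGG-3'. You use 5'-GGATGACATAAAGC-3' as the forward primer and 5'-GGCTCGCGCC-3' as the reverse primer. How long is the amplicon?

Scanning the template, GGATGACATAAAGC occurs at positions 58–71; this primer anneals to the bottom strand there with its 3' end pointing downstream.
The reverse primer's reverse complement is GGCGCGAGCC, which matches the template at positions 94–103.
The product runs from position 58 to position 103, so its length is 103 − 58 + 1 = 46 bp.

46 bp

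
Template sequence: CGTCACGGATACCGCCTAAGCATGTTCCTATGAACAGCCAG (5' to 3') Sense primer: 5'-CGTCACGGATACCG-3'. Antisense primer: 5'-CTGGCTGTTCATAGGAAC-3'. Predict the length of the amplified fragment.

Forward primer CGTCACGGATACCG is found on the top strand at positions 1–14.
The reverse primer's reverse complement is GTTCCTATGAACAGCCAG, which matches the template at positions 24–41.
Product length = (reverse-primer end) − (forward-primer start) + 1 = 41 − 1 + 1 = 41 bp.

41 bp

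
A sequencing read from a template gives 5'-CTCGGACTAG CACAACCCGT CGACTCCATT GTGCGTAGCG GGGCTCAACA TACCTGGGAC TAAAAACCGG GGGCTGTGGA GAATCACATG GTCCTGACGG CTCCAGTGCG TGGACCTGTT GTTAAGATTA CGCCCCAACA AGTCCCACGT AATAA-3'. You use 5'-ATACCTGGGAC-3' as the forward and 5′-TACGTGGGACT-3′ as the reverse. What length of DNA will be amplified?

102 bp

The forward primer matches the template at positions 50–60.
Reverse complement of the reverse primer: AGTCCCACGTA. This occurs on the top strand at positions 141–151.
The product runs from position 50 to position 151, so its length is 151 − 50 + 1 = 102 bp.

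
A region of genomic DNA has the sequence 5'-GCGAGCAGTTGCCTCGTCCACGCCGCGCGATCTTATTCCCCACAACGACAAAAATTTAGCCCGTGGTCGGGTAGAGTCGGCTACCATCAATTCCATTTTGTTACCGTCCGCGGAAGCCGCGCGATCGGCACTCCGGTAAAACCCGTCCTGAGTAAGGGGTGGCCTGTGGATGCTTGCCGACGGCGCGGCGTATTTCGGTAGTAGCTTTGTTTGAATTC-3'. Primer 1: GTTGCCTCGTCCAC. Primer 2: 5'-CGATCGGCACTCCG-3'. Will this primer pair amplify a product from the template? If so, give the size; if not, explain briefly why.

Primer 1 (GTTGCCTCGTCCAC) matches the top strand at positions 8–21 (3' end points downstream).
Primer 2 (CGATCGGCACTCCG) also matches the top strand directly, at positions 122–135 — its reverse complement CGGAGTGCCGATCG is not present.
Both primers anneal to the bottom strand with 3' ends pointing the same way, so neither can prime synthesis back toward the other.

No product — both primers anneal to the same strand and extend in the same direction.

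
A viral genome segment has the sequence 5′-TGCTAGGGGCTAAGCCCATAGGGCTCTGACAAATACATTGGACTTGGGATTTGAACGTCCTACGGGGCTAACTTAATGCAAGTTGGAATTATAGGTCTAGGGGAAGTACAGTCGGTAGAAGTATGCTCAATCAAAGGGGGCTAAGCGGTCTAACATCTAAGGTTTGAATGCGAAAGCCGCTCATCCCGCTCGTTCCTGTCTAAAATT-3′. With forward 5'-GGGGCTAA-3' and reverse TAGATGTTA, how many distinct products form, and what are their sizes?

The forward primer GGGGCTAA matches the top strand at positions 6–13, 64–71, 137–144.
The reverse primer's reverse complement is TAACATCTA, matching at positions 151–159.
Each forward site pairs with the reverse site to give a product ending at position 159: sizes 154, 96, 23 bp.

Three products: 154 bp, 96 bp, 23 bp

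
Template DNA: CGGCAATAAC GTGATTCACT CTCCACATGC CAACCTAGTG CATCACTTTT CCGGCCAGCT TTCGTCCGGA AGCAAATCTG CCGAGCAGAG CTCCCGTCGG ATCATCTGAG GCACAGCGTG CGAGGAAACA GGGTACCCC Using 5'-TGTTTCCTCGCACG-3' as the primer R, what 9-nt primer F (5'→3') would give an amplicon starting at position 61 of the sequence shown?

The reverse primer's reverse complement CGTGCGAGGAAACA matches the template at positions 117–130; the product starts at position 61.
The forward primer is identical to the top strand over positions 61–69: TTCGTCCGG.

5'-TTCGTCCGG-3'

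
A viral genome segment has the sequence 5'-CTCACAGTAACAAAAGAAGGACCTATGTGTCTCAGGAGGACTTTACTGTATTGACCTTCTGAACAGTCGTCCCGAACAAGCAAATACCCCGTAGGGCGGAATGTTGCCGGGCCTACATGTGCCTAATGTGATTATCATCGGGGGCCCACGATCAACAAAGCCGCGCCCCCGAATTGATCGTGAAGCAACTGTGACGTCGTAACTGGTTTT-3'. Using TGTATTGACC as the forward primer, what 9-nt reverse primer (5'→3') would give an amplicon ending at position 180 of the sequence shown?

The forward primer binds at positions 47–56; the product's 3' end on the top strand is position 180.
The reverse primer anneals to the top strand over positions 172–180, i.e. to AATTGATCG.
Its sequence written 5'→3' is the reverse complement: CGATCAATT.

5'-CGATCAATT-3'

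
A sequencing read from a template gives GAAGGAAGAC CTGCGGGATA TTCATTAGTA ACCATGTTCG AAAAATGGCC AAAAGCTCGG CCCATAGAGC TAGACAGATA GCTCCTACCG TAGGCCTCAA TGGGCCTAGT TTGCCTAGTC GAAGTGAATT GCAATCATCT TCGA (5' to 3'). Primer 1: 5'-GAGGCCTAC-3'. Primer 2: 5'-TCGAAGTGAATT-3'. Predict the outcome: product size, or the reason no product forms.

Primer 1 (GAGGCCTAC) has reverse complement GTAGGCCTC, which matches the top strand at positions 90–98; primer 1 anneals to the top strand there with its 3' end pointing upstream toward position 90.
Primer 2 (TCGAAGTGAATT) matches the top strand directly at positions 119–130; it anneals to the bottom strand with its 3' end pointing downstream toward position 130.
The 3' ends diverge (primer 1 extends toward position 1, primer 2 toward position 144), so the primers never converge on a shared product.

No product — the primers' 3' ends point away from each other.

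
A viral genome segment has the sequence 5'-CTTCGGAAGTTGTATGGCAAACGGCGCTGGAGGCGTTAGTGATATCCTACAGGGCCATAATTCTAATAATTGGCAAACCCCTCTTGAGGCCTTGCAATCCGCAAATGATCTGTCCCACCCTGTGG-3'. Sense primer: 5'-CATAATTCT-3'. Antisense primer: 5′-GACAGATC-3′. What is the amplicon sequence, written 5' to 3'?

5'-CATAATTCTAATAATTGGCAAACCCCTCTTGAGGCCTTGCAATCCGCAAATGATCTGTC-3'

The forward primer matches the template at positions 56–64.
Taking the reverse complement of GACAGATC gives GATCTGTC, found at positions 107–114 on the template; the primer anneals here to the top strand with its 3' end pointing upstream.
The product is the template from position 56 through 114 (59 bp).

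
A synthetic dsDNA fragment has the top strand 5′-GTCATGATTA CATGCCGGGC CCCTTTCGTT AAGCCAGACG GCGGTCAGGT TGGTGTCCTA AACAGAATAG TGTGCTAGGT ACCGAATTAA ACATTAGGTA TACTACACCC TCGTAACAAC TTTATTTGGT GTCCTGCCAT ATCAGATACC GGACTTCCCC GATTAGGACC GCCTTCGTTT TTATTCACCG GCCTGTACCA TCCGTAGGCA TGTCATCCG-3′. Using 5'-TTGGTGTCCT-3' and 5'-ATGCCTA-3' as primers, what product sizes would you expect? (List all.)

The forward primer TTGGTGTCCT matches the top strand at positions 50–59, 126–135.
The reverse primer's reverse complement is TAGGCAT, matching at positions 205–211.
Each forward site pairs with the reverse site to give a product ending at position 211: sizes 162, 86 bp.

162 bp, 86 bp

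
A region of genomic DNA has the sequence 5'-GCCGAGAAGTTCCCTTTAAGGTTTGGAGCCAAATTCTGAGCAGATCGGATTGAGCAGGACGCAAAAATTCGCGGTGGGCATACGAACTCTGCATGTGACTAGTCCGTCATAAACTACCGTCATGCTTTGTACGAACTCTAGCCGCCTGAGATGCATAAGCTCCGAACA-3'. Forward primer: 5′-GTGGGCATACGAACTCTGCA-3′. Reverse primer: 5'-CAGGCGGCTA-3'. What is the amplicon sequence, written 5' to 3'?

Forward primer GTGGGCATACGAACTCTGCA is found on the top strand at positions 74–93.
Taking the reverse complement of CAGGCGGCTA gives TAGCCGCCTG, found at positions 139–148 on the template; the primer anneals here to the top strand with its 3' end pointing upstream.
The product is the template from position 74 through 148 (75 bp).

5'-GTGGGCATACGAACTCTGCATGTGACTAGTCCGTCATAAACTACCGTCATGCTTTGTACGAACTCTAGCCGCCTG-3'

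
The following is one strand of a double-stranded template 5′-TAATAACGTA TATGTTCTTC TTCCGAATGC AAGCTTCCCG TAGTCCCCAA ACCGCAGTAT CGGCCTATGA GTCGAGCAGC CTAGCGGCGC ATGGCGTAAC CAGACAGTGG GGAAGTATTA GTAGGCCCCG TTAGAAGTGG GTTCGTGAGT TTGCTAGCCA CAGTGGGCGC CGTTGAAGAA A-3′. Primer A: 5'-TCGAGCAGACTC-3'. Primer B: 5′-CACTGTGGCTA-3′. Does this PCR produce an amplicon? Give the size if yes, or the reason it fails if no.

Primer A (TCGAGCAGACTC) does not match the top strand, and its reverse complement GAGTCTGCTCGA does not match either.
With no annealing site for primer A, no amplification occurs.

No product — primer A has no binding site in the template.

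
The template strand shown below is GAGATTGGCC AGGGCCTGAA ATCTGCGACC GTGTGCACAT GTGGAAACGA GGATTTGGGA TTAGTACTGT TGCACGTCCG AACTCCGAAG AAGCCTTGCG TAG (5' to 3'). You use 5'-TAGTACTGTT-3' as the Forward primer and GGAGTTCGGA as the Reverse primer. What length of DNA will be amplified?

Forward primer TAGTACTGTT is found on the top strand at positions 62–71.
Reverse complement of the reverse primer: TCCGAACTCC. This occurs on the top strand at positions 77–86.
Product length = (reverse-primer end) − (forward-primer start) + 1 = 86 − 62 + 1 = 25 bp.

25 bp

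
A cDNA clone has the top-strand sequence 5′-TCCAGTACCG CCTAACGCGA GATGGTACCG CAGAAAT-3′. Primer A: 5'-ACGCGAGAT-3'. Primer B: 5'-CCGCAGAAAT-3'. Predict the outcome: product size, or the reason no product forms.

No product — both primers anneal to the same strand and extend in the same direction.

Primer A (ACGCGAGAT) matches the top strand at positions 15–23 (3' end points downstream).
Primer B (CCGCAGAAAT) also matches the top strand directly, at positions 28–37 — its reverse complement ATTTCTGCGG is not present.
Both primers anneal to the bottom strand with 3' ends pointing the same way, so neither can prime synthesis back toward the other.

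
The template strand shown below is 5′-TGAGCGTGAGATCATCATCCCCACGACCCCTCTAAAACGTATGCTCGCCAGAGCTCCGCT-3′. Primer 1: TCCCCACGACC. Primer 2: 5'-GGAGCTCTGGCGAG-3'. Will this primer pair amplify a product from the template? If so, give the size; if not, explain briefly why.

Yes — a 40 bp product.

Primer 1 (TCCCCACGACC) matches the top strand at positions 18–28; it acts as a forward primer.
Primer 2's reverse complement is CTCGCCAGAGCTCC, matching the top strand at positions 44–57; it acts as a reverse primer.
The 3' ends face each other across positions 18–57, giving a 40 bp product.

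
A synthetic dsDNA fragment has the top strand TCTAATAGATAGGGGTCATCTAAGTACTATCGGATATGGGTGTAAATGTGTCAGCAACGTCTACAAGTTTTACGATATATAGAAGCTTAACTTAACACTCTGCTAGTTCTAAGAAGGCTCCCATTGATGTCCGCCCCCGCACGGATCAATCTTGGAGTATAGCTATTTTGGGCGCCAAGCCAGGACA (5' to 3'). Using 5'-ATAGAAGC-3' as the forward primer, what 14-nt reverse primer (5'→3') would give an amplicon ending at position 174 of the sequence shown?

5'-CGCCCAAAATAGCT-3'

The forward primer binds at positions 79–86; the product's 3' end on the top strand is position 174.
The reverse primer anneals to the top strand over positions 161–174, i.e. to AGCTATTTTGGGCG.
Its sequence written 5'→3' is the reverse complement: CGCCCAAAATAGCT.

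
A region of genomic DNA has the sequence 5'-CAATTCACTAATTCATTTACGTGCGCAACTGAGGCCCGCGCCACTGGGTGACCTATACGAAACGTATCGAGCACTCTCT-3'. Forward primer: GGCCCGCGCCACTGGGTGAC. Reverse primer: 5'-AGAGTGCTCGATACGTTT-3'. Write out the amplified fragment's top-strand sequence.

5'-GGCCCGCGCCACTGGGTGACCTATACGAAACGTATCGAGCACTCT-3'

Forward primer GGCCCGCGCCACTGGGTGAC is found on the top strand at positions 33–52.
Taking the reverse complement of AGAGTGCTCGATACGTTT gives AAACGTATCGAGCACTCT, found at positions 60–77 on the template; the primer anneals here to the top strand with its 3' end pointing upstream.
The product is the template from position 33 through 77 (45 bp).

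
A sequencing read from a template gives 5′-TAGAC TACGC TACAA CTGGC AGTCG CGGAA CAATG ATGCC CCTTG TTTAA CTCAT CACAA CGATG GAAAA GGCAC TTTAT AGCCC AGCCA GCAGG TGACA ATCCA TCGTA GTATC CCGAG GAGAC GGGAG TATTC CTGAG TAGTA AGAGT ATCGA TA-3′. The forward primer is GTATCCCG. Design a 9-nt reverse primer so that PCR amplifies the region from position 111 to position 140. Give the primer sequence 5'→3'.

The product's 3' end on the top strand is position 140.
The reverse primer anneals to the top strand over positions 132–140, i.e. to ATTCCTGAG.
Its sequence written 5'→3' is the reverse complement: CTCAGGAAT.

5'-CTCAGGAAT-3'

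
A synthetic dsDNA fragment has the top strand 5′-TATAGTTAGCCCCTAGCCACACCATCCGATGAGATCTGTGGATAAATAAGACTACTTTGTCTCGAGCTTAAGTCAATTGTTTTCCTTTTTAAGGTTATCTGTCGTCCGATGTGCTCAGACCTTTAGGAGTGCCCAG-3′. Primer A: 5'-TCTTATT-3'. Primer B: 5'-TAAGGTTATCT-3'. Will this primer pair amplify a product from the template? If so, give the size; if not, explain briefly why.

No product — the primers' 3' ends point away from each other.

Primer A (TCTTATT) has reverse complement AATAAGA, which matches the top strand at positions 45–51; primer A anneals to the top strand there with its 3' end pointing upstream toward position 45.
Primer B (TAAGGTTATCT) matches the top strand directly at positions 90–100; it anneals to the bottom strand with its 3' end pointing downstream toward position 100.
The 3' ends diverge (primer A extends toward position 1, primer B toward position 136), so the primers never converge on a shared product.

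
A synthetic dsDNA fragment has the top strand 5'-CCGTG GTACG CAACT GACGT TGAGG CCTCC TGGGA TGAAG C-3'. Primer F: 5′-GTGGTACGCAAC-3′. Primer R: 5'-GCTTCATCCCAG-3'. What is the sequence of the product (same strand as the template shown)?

5'-GTGGTACGCAACTGACGTTGAGGCCTCCTGGGATGAAGC-3'

The forward primer matches the template at positions 3–14.
The reverse primer's reverse complement is CTGGGATGAAGC, which matches the template at positions 30–41.
The product is the template from position 3 through 41 (39 bp).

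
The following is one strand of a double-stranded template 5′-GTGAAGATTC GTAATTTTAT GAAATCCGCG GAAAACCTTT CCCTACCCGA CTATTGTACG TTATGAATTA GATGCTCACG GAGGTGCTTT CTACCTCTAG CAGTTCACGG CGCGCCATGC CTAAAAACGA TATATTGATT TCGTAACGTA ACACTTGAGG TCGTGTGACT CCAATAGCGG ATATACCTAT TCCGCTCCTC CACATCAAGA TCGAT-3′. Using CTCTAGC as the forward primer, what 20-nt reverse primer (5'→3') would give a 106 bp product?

The forward primer binds at positions 95–101, so a 106 bp product ends at position 95 + 106 − 1 = 200.
The reverse primer anneals to the top strand over positions 181–200, i.e. to ATATACCTATTCCGCTCCTC.
Its sequence written 5'→3' is the reverse complement: GAGGAGCGGAATAGGTATAT.

5'-GAGGAGCGGAATAGGTATAT-3'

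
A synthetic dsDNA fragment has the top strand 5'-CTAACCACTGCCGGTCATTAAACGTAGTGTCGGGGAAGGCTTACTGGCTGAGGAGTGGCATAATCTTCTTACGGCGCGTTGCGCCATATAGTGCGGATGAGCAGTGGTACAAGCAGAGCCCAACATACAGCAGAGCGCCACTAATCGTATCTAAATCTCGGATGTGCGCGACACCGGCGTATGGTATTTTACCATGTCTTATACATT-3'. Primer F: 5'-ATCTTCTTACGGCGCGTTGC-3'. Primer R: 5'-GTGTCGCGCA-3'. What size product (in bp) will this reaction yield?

112 bp

Scanning the template, ATCTTCTTACGGCGCGTTGC occurs at positions 63–82; this primer anneals to the bottom strand there with its 3' end pointing downstream.
The reverse primer's reverse complement is TGCGCGACAC, which matches the template at positions 165–174.
The product runs from position 63 to position 174, so its length is 174 − 63 + 1 = 112 bp.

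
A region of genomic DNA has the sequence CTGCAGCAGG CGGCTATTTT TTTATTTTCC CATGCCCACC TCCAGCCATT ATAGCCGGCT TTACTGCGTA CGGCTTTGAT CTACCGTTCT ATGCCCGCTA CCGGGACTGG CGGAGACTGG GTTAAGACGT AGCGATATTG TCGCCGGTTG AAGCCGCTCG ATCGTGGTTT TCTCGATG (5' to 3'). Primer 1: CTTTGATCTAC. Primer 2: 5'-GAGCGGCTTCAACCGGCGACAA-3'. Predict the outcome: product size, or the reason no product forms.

Yes — an 86 bp product.

Primer 1 (CTTTGATCTAC) matches the top strand at positions 74–84; it acts as a forward primer.
Primer 2's reverse complement is TTGTCGCCGGTTGAAGCCGCTC, matching the top strand at positions 138–159; it acts as a reverse primer.
The 3' ends face each other across positions 74–159, giving an 86 bp product.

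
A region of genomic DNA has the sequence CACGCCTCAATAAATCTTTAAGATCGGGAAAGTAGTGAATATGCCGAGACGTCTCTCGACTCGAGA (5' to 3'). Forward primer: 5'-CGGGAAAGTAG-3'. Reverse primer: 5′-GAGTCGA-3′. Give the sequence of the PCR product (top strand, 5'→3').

5'-CGGGAAAGTAGTGAATATGCCGAGACGTCTCTCGACTC-3'

The forward primer matches the template at positions 25–35.
Taking the reverse complement of GAGTCGA gives TCGACTC, found at positions 56–62 on the template; the primer anneals here to the top strand with its 3' end pointing upstream.
The product is the template from position 25 through 62 (38 bp).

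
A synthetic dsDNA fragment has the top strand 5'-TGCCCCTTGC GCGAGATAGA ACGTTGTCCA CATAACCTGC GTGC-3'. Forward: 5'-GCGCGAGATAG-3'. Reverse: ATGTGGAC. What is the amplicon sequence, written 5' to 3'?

5'-GCGCGAGATAGAACGTTGTCCACAT-3'

The forward primer matches the template at positions 9–19.
The reverse primer's reverse complement is GTCCACAT, which matches the template at positions 26–33.
The product is the template from position 9 through 33 (25 bp).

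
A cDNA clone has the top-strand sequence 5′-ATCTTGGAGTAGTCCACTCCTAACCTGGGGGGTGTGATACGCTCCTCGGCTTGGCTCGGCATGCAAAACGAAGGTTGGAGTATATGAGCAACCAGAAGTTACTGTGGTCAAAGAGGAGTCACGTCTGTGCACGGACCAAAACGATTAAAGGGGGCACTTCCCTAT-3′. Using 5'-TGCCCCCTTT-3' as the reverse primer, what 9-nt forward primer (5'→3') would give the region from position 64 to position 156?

5'-CAAAACGAA-3'

The reverse primer's reverse complement AAAGGGGGCA matches the template at positions 147–156; the product starts at position 64.
The forward primer is identical to the top strand over positions 64–72: CAAAACGAA.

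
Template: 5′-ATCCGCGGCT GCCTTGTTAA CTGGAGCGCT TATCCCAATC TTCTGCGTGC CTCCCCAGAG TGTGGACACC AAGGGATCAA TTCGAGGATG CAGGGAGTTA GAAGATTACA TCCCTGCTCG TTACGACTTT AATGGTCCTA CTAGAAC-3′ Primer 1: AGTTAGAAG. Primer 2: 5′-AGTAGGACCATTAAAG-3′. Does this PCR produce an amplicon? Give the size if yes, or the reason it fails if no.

Primer 1 (AGTTAGAAG) matches the top strand at positions 96–104; it acts as a forward primer.
Primer 2's reverse complement is CTTTAATGGTCCTACT, matching the top strand at positions 127–142; it acts as a reverse primer.
The 3' ends face each other across positions 96–142, giving a 47 bp product.

Yes — a 47 bp product.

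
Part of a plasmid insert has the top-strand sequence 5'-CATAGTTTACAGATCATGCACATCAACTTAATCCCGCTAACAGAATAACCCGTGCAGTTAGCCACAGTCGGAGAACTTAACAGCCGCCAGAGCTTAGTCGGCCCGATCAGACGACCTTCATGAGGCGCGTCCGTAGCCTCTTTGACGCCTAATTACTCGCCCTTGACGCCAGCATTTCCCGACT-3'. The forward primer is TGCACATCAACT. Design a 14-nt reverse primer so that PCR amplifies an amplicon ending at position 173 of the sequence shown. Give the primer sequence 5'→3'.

5'-GCTGGCGTCAAGGG-3'

The forward primer binds at positions 17–28; the product's 3' end on the top strand is position 173.
The reverse primer anneals to the top strand over positions 160–173, i.e. to CCCTTGACGCCAGC.
Its sequence written 5'→3' is the reverse complement: GCTGGCGTCAAGGG.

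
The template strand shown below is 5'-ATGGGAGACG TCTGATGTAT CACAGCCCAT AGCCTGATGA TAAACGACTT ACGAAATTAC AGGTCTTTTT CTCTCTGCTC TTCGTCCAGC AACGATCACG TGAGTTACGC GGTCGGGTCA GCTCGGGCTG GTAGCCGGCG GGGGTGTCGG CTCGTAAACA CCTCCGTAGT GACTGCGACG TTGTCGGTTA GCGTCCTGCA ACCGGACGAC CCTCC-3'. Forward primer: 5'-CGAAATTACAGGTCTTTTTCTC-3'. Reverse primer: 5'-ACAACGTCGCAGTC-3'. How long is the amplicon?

133 bp

Forward primer CGAAATTACAGGTCTTTTTCTC is found on the top strand at positions 52–73.
Taking the reverse complement of ACAACGTCGCAGTC gives GACTGCGACGTTGT, found at positions 171–184 on the template; the primer anneals here to the top strand with its 3' end pointing upstream.
Product length = (reverse-primer end) − (forward-primer start) + 1 = 184 − 52 + 1 = 133 bp.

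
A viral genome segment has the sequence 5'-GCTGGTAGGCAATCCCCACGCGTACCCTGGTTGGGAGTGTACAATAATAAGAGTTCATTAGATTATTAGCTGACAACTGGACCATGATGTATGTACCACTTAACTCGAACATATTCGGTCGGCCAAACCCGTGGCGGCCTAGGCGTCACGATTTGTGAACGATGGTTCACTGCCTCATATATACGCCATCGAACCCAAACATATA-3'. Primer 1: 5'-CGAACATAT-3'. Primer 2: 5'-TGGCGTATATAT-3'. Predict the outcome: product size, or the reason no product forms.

Primer 1 (CGAACATAT) matches the top strand at positions 106–114; it acts as a forward primer.
Primer 2's reverse complement is ATATATACGCCA, matching the top strand at positions 177–188; it acts as a reverse primer.
The 3' ends face each other across positions 106–188, giving an 83 bp product.

Yes — an 83 bp product.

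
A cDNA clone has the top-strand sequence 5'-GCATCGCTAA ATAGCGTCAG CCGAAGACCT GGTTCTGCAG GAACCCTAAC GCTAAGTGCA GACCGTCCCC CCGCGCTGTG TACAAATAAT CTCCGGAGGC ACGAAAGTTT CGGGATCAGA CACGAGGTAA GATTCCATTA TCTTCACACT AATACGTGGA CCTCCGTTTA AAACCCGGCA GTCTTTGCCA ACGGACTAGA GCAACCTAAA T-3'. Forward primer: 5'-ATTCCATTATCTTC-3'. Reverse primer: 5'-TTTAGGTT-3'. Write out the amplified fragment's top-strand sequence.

Scanning the template, ATTCCATTATCTTC occurs at positions 132–145; this primer anneals to the bottom strand there with its 3' end pointing downstream.
Reverse complement of the reverse primer: AACCTAAA. This occurs on the top strand at positions 203–210.
The product is the template from position 132 through 210 (79 bp).

5'-ATTCCATTATCTTCACACTAATACGTGGACCTCCGTTTAAAACCCGGCAGTCTTTGCCAACGGACTAGAGCAACCTAAA-3'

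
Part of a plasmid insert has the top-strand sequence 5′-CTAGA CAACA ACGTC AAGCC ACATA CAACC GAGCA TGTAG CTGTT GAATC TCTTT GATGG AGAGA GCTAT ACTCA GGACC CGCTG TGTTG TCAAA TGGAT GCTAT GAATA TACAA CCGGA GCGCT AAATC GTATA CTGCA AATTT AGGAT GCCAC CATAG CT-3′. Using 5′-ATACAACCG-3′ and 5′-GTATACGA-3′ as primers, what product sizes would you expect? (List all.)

114 bp, 27 bp

The forward primer ATACAACCG matches the top strand at positions 23–31, 110–118.
The reverse primer's reverse complement is TCGTATAC, matching at positions 129–136.
Each forward site pairs with the reverse site to give a product ending at position 136: sizes 114, 27 bp.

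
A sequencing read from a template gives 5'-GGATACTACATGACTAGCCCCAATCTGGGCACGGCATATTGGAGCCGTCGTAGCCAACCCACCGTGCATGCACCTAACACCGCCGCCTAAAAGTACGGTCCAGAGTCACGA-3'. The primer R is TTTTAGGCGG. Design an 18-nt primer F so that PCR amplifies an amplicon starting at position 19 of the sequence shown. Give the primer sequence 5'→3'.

5'-CCCAATCTGGGCACGGCA-3'

The reverse primer's reverse complement CCGCCTAAAA matches the template at positions 83–92; the product starts at position 19.
The forward primer is identical to the top strand over positions 19–36: CCCAATCTGGGCACGGCA.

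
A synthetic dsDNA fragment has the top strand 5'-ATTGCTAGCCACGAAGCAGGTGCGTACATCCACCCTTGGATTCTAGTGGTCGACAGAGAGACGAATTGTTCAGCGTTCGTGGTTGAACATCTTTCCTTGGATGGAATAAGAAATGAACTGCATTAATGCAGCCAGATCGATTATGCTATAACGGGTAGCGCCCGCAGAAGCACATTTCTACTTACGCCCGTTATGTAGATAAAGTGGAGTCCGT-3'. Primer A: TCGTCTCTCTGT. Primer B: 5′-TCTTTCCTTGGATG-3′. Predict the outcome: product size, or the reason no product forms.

Primer A (TCGTCTCTCTGT) has reverse complement ACAGAGAGACGA, which matches the top strand at positions 53–64; primer A anneals to the top strand there with its 3' end pointing upstream toward position 53.
Primer B (TCTTTCCTTGGATG) matches the top strand directly at positions 90–103; it anneals to the bottom strand with its 3' end pointing downstream toward position 103.
The 3' ends diverge (primer A extends toward position 1, primer B toward position 214), so the primers never converge on a shared product.

No product — the primers' 3' ends point away from each other.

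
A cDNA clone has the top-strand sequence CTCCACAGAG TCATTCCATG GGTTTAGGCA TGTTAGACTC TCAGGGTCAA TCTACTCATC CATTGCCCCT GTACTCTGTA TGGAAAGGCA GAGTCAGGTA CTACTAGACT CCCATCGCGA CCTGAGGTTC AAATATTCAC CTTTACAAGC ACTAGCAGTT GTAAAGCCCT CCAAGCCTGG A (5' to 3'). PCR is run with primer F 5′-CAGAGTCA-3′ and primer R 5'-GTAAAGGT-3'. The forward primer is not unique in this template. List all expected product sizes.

141 bp, 58 bp

The forward primer CAGAGTCA matches the top strand at positions 6–13, 89–96.
The reverse primer's reverse complement is ACCTTTAC, matching at positions 139–146.
Each forward site pairs with the reverse site to give a product ending at position 146: sizes 141, 58 bp.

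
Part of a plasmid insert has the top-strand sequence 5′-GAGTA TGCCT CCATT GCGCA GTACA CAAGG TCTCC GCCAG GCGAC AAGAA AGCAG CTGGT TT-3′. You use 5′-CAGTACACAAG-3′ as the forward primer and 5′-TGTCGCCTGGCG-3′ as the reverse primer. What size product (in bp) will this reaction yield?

28 bp

The forward primer matches the template at positions 19–29.
The reverse primer's reverse complement is CGCCAGGCGACA, which matches the template at positions 35–46.
Amplicon spans positions 19–46: 28 bp.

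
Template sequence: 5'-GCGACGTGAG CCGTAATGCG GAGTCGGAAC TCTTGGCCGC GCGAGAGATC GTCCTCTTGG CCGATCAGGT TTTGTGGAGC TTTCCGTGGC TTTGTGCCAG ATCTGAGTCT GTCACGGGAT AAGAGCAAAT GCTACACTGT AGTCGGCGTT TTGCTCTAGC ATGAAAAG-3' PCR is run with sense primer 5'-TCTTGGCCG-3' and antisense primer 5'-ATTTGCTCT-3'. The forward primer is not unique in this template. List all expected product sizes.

100 bp, 76 bp

The forward primer TCTTGGCCG matches the top strand at positions 31–39, 55–63.
The reverse primer's reverse complement is AGAGCAAAT, matching at positions 122–130.
Each forward site pairs with the reverse site to give a product ending at position 130: sizes 100, 76 bp.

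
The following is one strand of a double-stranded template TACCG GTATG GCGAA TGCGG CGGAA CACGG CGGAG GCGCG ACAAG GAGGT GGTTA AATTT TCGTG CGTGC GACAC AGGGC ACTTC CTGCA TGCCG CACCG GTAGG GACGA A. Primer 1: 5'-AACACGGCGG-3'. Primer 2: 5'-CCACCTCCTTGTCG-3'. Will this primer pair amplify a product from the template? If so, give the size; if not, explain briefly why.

Primer 1 (AACACGGCGG) matches the top strand at positions 24–33; it acts as a forward primer.
Primer 2's reverse complement is CGACAAGGAGGTGG, matching the top strand at positions 39–52; it acts as a reverse primer.
The 3' ends face each other across positions 24–52, giving a 29 bp product.

Yes — a 29 bp product.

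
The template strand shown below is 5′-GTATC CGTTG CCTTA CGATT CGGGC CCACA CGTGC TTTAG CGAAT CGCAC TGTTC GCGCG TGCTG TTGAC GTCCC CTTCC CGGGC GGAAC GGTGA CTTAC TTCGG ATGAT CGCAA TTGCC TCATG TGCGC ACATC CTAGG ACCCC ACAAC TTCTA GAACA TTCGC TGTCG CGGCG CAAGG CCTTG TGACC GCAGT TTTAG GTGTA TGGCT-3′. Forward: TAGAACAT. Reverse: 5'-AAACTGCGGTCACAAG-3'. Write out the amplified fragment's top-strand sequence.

5'-TAGAACATTCGCTGTCGCGGCGCAAGGCCTTGTGACCGCAGTTT-3'

Scanning the template, TAGAACAT occurs at positions 154–161; this primer anneals to the bottom strand there with its 3' end pointing downstream.
Reverse complement of the reverse primer: CTTGTGACCGCAGTTT. This occurs on the top strand at positions 182–197.
The product is the template from position 154 through 197 (44 bp).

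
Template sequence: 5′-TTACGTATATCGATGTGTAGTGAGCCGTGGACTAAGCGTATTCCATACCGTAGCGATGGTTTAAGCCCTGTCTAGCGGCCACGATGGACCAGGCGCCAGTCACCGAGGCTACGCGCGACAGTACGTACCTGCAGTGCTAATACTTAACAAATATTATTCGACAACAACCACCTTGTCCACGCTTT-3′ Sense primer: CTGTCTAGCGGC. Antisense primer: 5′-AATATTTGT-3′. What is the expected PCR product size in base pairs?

The forward primer matches the template at positions 68–79.
Reverse complement of the reverse primer: ACAAATATT. This occurs on the top strand at positions 147–155.
The product runs from position 68 to position 155, so its length is 155 − 68 + 1 = 88 bp.

88 bp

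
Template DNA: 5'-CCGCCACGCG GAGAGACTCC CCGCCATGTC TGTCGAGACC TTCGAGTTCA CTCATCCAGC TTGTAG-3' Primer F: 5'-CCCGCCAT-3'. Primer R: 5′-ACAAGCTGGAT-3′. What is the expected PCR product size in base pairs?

45 bp

The forward primer matches the template at positions 20–27.
Reverse complement of the reverse primer: ATCCAGCTTGT. This occurs on the top strand at positions 54–64.
The product runs from position 20 to position 64, so its length is 64 − 20 + 1 = 45 bp.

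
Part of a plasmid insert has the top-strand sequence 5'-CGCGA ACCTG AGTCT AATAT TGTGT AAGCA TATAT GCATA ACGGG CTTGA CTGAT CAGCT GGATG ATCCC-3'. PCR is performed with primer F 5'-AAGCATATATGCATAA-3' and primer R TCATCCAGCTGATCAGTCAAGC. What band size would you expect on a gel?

41 bp

The forward primer matches the template at positions 26–41.
Taking the reverse complement of TCATCCAGCTGATCAGTCAAGC gives GCTTGACTGATCAGCTGGATGA, found at positions 45–66 on the template; the primer anneals here to the top strand with its 3' end pointing upstream.
The product runs from position 26 to position 66, so its length is 66 − 26 + 1 = 41 bp.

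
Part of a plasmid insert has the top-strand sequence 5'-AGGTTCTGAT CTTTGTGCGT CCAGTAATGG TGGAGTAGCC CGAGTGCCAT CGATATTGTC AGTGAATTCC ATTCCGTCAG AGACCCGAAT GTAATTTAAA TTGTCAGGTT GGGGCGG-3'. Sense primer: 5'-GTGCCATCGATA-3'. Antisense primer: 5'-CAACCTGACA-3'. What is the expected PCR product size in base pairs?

Forward primer GTGCCATCGATA is found on the top strand at positions 44–55.
The reverse primer's reverse complement is TGTCAGGTTG, which matches the template at positions 102–111.
Amplicon spans positions 44–111: 68 bp.

68 bp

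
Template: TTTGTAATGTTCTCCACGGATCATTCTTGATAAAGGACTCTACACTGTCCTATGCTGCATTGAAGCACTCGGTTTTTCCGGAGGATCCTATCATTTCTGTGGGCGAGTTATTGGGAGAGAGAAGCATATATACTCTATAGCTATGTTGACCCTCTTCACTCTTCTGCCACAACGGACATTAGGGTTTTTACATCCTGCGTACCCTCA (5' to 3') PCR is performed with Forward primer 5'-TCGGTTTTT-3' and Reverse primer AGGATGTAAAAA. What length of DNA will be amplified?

The forward primer matches the template at positions 69–77.
The reverse primer's reverse complement is TTTTTACATCCT, which matches the template at positions 185–196.
The product runs from position 69 to position 196, so its length is 196 − 69 + 1 = 128 bp.

128 bp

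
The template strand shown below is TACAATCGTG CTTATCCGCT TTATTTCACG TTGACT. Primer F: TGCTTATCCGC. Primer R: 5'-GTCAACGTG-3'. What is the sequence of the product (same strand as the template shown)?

5'-TGCTTATCCGCTTTATTTCACGTTGAC-3'

Scanning the template, TGCTTATCCGC occurs at positions 9–19; this primer anneals to the bottom strand there with its 3' end pointing downstream.
Reverse complement of the reverse primer: CACGTTGAC. This occurs on the top strand at positions 27–35.
The product is the template from position 9 through 35 (27 bp).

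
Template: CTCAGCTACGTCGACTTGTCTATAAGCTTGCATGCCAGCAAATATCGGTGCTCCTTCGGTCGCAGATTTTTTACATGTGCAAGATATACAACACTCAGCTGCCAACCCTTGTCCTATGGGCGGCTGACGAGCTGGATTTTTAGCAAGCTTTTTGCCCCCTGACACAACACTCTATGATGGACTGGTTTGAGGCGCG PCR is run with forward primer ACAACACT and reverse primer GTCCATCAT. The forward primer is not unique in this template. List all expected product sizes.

The forward primer ACAACACT matches the top strand at positions 88–95, 164–171.
The reverse primer's reverse complement is ATGATGGAC, matching at positions 174–182.
Each forward site pairs with the reverse site to give a product ending at position 182: sizes 95, 19 bp.

95 bp, 19 bp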